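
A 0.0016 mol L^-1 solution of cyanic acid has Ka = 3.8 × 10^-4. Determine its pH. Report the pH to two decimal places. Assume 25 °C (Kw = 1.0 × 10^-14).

HOCN ⇌ OCN- + H+
Ka = [H+]²/(0.0016 − [H+]) = 3.8 × 10^-4
[H+] is not negligible relative to C₀; solve [H+]² + 0.00038·[H+] − 6.08e-07 = 0.
[H+] = (−Ka + √(Ka² + 4·Ka·C₀))/2 = 6.13 × 10^-4 M
pH = −log(6.13 × 10^-4) = 3.21

pH = 3.21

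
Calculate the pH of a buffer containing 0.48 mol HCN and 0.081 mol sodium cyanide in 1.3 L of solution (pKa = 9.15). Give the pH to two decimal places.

Henderson–Hasselbalch: pH = pKa + log([CN-]/[HCN]) = 9.15 + log(0.081/0.48)
pH = 9.15 + (-0.773) = 8.38

pH = 8.38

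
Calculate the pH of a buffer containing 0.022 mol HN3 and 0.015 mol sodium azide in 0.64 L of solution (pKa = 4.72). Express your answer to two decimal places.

pH = 4.55

pH = pKa + log([A⁻]/[HA]) = 4.72 + log(0.015/0.022)
pH = 4.72 + (-0.166) = 4.55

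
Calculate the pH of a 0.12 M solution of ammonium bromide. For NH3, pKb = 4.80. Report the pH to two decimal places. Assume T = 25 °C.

NH4+ is the conjugate acid of the weak base NH3.
Kb = 10^(−4.80) = 1.58 × 10^-5
Ka = Kw/Kb = 1.0×10^-14 / 1.58 × 10^-5 = 6.33 × 10^-10
From the ICE table, Ka = [H+]²/(0.12 − [H+]) = 6.33 × 10^-10.
Since Ka ≪ C₀, [H+] ≈ √(Ka·C₀) = 8.72 × 10^-6 M.
([H+]/C₀ = 0.0073% < 5%, so the approximation holds.)
pH = −log[H+] = −log(8.72 × 10^-6) = 5.06

pH = 5.06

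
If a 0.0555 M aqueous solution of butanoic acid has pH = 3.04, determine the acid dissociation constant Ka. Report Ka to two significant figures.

Ka = 1.5 × 10^-5

[H+] = 10^(-3.04) = 9.12 × 10^-4 M
At equilibrium [HA] = 0.0555 − 9.12 × 10^-4 = 5.46 × 10^-2 M
Ka = [H+][A-]/[HA] = (9.12 × 10^-4)² / 5.46 × 10^-2 = 1.5 × 10^-5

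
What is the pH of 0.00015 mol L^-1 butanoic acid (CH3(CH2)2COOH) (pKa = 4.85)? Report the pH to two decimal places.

pH = 4.40

CH3(CH2)2COOH ⇌ CH3(CH2)2COO- + H+
Ka = 10^(−4.85) = 1.41 × 10^-5
Ka = x²/(0.00015 − x) = 1.41 × 10^-5
x is not negligible relative to C₀; solve x² + 1.41e-05·x − 2.11e-09 = 0.
x = (−Ka + √(Ka² + 4·Ka·C₀))/2 = 3.95 × 10^-5 M
pH = −log(3.95 × 10^-5) = 4.40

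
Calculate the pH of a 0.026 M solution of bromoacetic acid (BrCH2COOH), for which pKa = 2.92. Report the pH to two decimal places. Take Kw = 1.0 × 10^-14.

BrCH2COOH ⇌ BrCH2COO- + H+
Ka = 10^(−2.92) = 1.20 × 10^-3
From the ICE table, Ka = [H+]²/(0.026 − [H+]) = 1.20 × 10^-3.
[H+] is not negligible relative to C₀; solve [H+]² + 0.0012·[H+] − 3.12e-05 = 0.
[H+] = [−0.0012 + √(0.0012² + 0.000125)]/2 = 5.02 × 10^-3 M
pH = −log(5.02 × 10^-3) = 2.30

pH = 2.30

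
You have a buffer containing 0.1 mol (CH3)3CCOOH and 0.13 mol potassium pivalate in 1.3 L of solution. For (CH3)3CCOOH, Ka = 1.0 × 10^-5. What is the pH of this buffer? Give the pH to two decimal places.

pKa = −log(1.0 × 10^-5) = 5.000
pH = pKa + log([A⁻]/[HA]) = 5.000 + log(0.13/0.1)
pH = 5.000 + (+0.114) = 5.11

pH = 5.11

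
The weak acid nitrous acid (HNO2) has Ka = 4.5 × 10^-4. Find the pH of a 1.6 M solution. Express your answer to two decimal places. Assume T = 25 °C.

HNO2 ⇌ NO2- + H+
Let x = [H+] at equilibrium. Ka = x²/(1.6 − x).
Since Ka ≪ C₀, x ≈ √(Ka·C₀) = 2.68 × 10^-2 M.
(x/C₀ = 1.7% < 5%, so the approximation holds.)
pH = −log(2.68 × 10^-2) = 1.57

pH = 1.57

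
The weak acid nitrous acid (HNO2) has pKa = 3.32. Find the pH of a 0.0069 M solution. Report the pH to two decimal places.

pH = 2.80

HNO2 ⇌ NO2- + H+
Ka = 10^(−3.32) = 4.79 × 10^-4
Let x = [H+] at equilibrium. Ka = x²/(0.0069 − x).
x is not negligible relative to C₀; solve x² + 0.000479·x − 3.31e-06 = 0.
x = [−0.000479 + √(0.000479² + 1.32e-05)]/2 = 1.59 × 10^-3 M
pH = −log(1.59 × 10^-3) = 2.80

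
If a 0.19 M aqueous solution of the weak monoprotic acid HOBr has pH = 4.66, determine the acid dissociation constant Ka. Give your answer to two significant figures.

[H+] = 10^(-4.66) = 2.19 × 10^-5 M
At equilibrium [HA] = 0.19 − 2.19 × 10^-5 = 1.90 × 10^-1 M
Ka = [H+][A-]/[HA] = (2.19 × 10^-5)² / 1.90 × 10^-1 = 2.5 × 10^-9

Ka = 2.5 × 10^-9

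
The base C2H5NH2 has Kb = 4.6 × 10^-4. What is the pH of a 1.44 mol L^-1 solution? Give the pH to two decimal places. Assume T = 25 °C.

pH = 12.41

C2H5NH2 + H2O ⇌ C2H5NH3+ + OH-
From the ICE table, Kb = [OH-]²/(1.44 − [OH-]) = 4.6 × 10^-4.
Assume [OH-] ≪ 1.44: [OH-] ≈ √(4.6 × 10^-4 × 1.44) = 2.57 × 10^-2 M
pOH = 1.59, so pH = 14.00 − pOH = 12.41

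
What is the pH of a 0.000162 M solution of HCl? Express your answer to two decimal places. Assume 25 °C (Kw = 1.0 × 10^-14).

HCl is a strong acid and dissociates completely, so [H+] = 0.000162 M.
pH = -log(0.000162) = 3.79

pH = 3.79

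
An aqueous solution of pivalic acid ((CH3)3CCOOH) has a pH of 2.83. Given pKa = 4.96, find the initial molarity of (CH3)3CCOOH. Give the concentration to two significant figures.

[H+] = 10^(-2.83) = 1.48 × 10^-3 M = x
Ka = 10^(−4.96) = 1.10 × 10^-5
Ka = x²/(C₀ − x) ⇒ C₀ = x + x²/Ka
C₀ = 1.48 × 10^-3 + (1.48 × 10^-3)²/(1.10 × 10^-5) = 2.01 × 10^-1 M

C₀ = 2.0 × 10^-1 M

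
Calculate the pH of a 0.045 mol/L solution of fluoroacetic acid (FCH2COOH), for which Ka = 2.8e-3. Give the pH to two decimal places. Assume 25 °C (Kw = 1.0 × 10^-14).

pH = 2.00

FCH2COOH ⇌ FCH2COO- + H+
Ka = [H+]²/(0.045 − [H+]) = 2.8 × 10^-3
[H+] is not negligible relative to C₀; solve [H+]² + 0.0028·[H+] − 0.000126 = 0.
[H+] = (−Ka + √(Ka² + 4·Ka·C₀))/2 = 9.91 × 10^-3 M
pH = −log(9.91 × 10^-3) = 2.00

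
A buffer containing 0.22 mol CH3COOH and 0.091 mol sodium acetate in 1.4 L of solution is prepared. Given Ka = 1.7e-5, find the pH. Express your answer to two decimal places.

pKa = −log(1.7 × 10^-5) = 4.770
Henderson–Hasselbalch: pH = pKa + log([CH3COO-]/[CH3COOH]) = 4.770 + log(0.091/0.22)
pH = 4.770 + (-0.383) = 4.39

pH = 4.39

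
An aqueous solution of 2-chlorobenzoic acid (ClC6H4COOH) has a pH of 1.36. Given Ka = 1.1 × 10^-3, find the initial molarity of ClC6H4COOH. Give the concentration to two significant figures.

C₀ = 1.8 M

[H+] = 10^(-1.36) = 4.37 × 10^-2 M = x
Ka = x²/(C₀ − x) ⇒ C₀ = x + x²/Ka
C₀ = 4.37 × 10^-2 + (4.37 × 10^-2)²/(1.1 × 10^-3) = 1.78 M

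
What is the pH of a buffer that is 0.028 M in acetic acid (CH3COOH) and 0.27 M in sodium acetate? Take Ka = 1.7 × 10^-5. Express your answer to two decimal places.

pKa = −log(1.7 × 10^-5) = 4.770
Using pH = pKa + log([base]/[acid]) with [base]/[acid] = 0.27/0.028:
pH = 4.770 + (+0.984) = 5.75

pH = 5.75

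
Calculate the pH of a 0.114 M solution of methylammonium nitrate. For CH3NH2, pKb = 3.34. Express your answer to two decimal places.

CH3NH3+ is the conjugate acid of the weak base CH3NH2.
Kb = 10^(−3.34) = 4.57 × 10^-4
Ka = Kw/Kb = 1.0×10^-14 / 4.57 × 10^-4 = 2.19 × 10^-11
Ka = x²/(0.114 − x) = 2.19 × 10^-11
Neglecting x in the denominator: x = √(2.19 × 10^-11 × 0.114) = 1.58 × 10^-6 M
(x/C₀ = 0.0014% < 5%, so the approximation holds.)
pH = −log[H+] = −log(1.58 × 10^-6) = 5.80

pH = 5.80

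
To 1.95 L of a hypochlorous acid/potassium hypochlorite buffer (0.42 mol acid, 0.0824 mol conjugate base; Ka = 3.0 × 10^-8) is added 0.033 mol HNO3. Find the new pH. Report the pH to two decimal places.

pH = 6.56

Added H+ converts OCl- to HOCl: HOCl → 0.453 mol, OCl- → 0.0494 mol.
pKa = −log(3.0 × 10^-8) = 7.523
pH = pKa + log(n_OCl-/n_HOCl) = 7.523 + log(0.0494/0.453) = 7.523 + (-0.962)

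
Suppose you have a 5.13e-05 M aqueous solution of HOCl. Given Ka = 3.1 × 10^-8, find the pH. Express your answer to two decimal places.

pH = 5.90

HOCl ⇌ OCl- + H+
From the ICE table, Ka = x²/(5.13e-05 − x) = 3.1 × 10^-8.
Since Ka ≪ C₀, x ≈ √(Ka·C₀) = 1.26 × 10^-6 M.
Check: 2.5% ionized — well under 5%, approximation valid.
pH = −log[H+] = −log(1.26 × 10^-6) = 5.90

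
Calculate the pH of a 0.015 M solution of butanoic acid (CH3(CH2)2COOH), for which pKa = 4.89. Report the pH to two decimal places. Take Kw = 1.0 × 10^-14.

pH = 3.36

CH3(CH2)2COOH ⇌ CH3(CH2)2COO- + H+
Ka = 10^(−4.89) = 1.29 × 10^-5
From the ICE table, Ka = x²/(0.015 − x) = 1.29 × 10^-5.
Assume x ≪ 0.015: x ≈ √(1.29 × 10^-5 × 0.015) = 4.40 × 10^-4 M
(x/C₀ = 2.9% < 5%, so the approximation holds.)
pH = −log[H+] = −log(4.40 × 10^-4) = 3.36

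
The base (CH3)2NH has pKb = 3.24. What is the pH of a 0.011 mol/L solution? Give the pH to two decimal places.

pH = 11.35

(CH3)2NH + H2O ⇌ (CH3)2NH2+ + OH-
Kb = 10^(−3.24) = 5.75 × 10^-4
Kb = [OH-]²/(0.011 − [OH-]) = 5.75 × 10^-4
Here C₀/Kb ≈ 19.1, so the small-[OH-] approximation fails. Use the quadratic:
[OH-] = (−Kb + √(Kb² + 4·Kb·C₀))/2 = 2.24 × 10^-3 M
pOH = 2.65, so pH = 14.00 − pOH = 11.35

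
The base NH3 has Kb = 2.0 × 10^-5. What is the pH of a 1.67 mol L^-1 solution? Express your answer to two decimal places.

pH = 11.76

NH3 + H2O ⇌ NH4+ + OH-
Kb = [OH-]²/(1.67 − [OH-]) = 2.0 × 10^-5
Since Kb ≪ C₀, [OH-] ≈ √(Kb·C₀) = 5.78 × 10^-3 M.
Check: 0.35% ionized — well under 5%, approximation valid.
pOH = 2.24, so pH = 14.00 − pOH = 11.76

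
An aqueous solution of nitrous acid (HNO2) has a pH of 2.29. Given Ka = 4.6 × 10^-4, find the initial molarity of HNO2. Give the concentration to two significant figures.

[H+] = 10^(-2.29) = 5.13 × 10^-3 M = x
Ka = x²/(C₀ − x) ⇒ C₀ = x + x²/Ka
C₀ = 5.13 × 10^-3 + (5.13 × 10^-3)²/(4.6 × 10^-4) = 6.23 × 10^-2 M

C₀ = 6.2 × 10^-2 M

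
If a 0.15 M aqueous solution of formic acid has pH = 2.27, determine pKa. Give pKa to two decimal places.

[H+] = 10^(-2.27) = 5.37 × 10^-3 M
At equilibrium [HA] = 0.15 − 5.37 × 10^-3 = 1.45 × 10^-1 M
Ka = [H+][A-]/[HA] = (5.37 × 10^-3)² / 1.45 × 10^-1 = 1.99 × 10^-4
pKa = -log(1.99 × 10^-4) = 3.70

pKa = 3.70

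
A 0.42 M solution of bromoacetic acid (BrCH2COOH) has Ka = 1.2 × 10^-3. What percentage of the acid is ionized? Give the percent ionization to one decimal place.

5.2%

BrCH2COOH ⇌ BrCH2COO- + H+; let x = [H+] at equilibrium.
Ka = x²/(C₀ − x); solving the quadratic gives x = 2.19 × 10^-2 M.
% ionization = x/C₀ × 100% = 2.19 × 10^-2/0.42 × 100% = 5.2%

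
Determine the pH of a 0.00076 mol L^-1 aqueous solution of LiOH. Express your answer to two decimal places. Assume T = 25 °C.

pH = 10.88

LiOH is a strong base; [OH-] = 0.00076 M.
pOH = -log(0.00076) = 3.12
pH = 14.00 - 3.12 = 10.88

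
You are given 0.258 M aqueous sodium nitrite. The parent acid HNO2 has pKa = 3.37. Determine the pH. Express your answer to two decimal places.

NO2- is the conjugate base of the weak acid HNO2.
Ka = 10^(−3.37) = 4.27 × 10^-4
Kb = Kw/Ka = 1.0×10^-14 / 4.27 × 10^-4 = 2.34 × 10^-11
Let x = [OH-] at equilibrium. Kb = x²/(0.258 − x).
Neglecting x in the denominator: x = √(2.34 × 10^-11 × 0.258) = 2.46 × 10^-6 M
pOH = 5.61, so pH = 14.00 − pOH = 8.39

pH = 8.39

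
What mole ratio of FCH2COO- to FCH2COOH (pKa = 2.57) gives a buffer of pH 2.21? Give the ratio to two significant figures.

ratio = 0.44

pH = pKa + log(r) ⇒ log(r) = 2.21 − 2.57 = -0.36
r = [FCH2COO-]/[FCH2COOH] = 10^(-0.36) = 0.437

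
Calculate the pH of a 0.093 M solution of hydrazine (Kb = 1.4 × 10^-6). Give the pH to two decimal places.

N2H4 + H2O ⇌ N2H5+ + OH-
Let x = [OH-] at equilibrium. Kb = x²/(0.093 − x).
Neglecting x in the denominator: x = √(1.4 × 10^-6 × 0.093) = 3.61 × 10^-4 M
Check: 0.39% ionized — well under 5%, approximation valid.
pOH = −log(3.61 × 10^-4) = 3.44; pH = 14.00 − 3.44 = 10.56

pH = 10.56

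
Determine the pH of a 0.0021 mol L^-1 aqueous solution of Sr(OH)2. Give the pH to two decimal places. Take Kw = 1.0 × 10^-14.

Sr(OH)2 is a strong base (each formula unit releases 2 OH-); [OH-] = 0.0042 M.
pOH = -log(0.0042) = 2.38
pH = 14.00 - 2.38 = 11.62

pH = 11.62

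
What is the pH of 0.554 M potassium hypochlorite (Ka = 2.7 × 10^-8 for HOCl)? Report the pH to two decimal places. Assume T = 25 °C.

pH = 10.66

OCl- is the conjugate base of the weak acid HOCl.
Kb = Kw/Ka = 1.0×10^-14 / 2.7 × 10^-8 = 3.70 × 10^-7
Kb = [OH-]²/(0.554 − [OH-]) = 3.70 × 10^-7
Neglecting [OH-] in the denominator: [OH-] = √(3.70 × 10^-7 × 0.554) = 4.53 × 10^-4 M
([OH-]/C₀ = 0.082% < 5%, so the approximation holds.)
pOH = −log(4.53 × 10^-4) = 3.34; pH = 14.00 − 3.34 = 10.66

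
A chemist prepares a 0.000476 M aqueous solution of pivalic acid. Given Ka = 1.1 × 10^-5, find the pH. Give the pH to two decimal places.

(CH3)3CCOOH ⇌ (CH3)3CCOO- + H+
Ka = x²/(0.000476 − x) = 1.1 × 10^-5
x is not negligible relative to C₀; solve x² + 1.1e-05·x − 5.24e-09 = 0.
x = (−Ka + √(Ka² + 4·Ka·C₀))/2 = 6.71 × 10^-5 M
pH = −log[H+] = −log(6.71 × 10^-5) = 4.17

pH = 4.17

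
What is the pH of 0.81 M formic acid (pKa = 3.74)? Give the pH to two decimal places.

pH = 1.92

HCOOH ⇌ HCOO- + H+
Ka = 10^(−3.74) = 1.82 × 10^-4
From the ICE table, Ka = x²/(0.81 − x) = 1.82 × 10^-4.
Assume x ≪ 0.81: x ≈ √(1.82 × 10^-4 × 0.81) = 1.21 × 10^-2 M
Check: 1.5% ionized — well under 5%, approximation valid.
pH = −log[H+] = −log(1.21 × 10^-2) = 1.92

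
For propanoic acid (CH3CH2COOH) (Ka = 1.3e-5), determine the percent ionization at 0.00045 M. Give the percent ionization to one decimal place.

CH3CH2COOH ⇌ CH3CH2COO- + H+; let x = [H+] at equilibrium.
Solve x² + 1.3e-05x − 5.85e-09 = 0 → x = 7.03 × 10^-5 M
Fraction ionized = 7.03 × 10^-5 / 0.00045 = 0.1562 → 15.6%

15.6%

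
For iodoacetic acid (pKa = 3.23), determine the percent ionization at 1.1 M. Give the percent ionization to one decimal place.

ICH2COOH ⇌ ICH2COO- + H+; let x = [H+] at equilibrium.
Ka = 10^(−3.23) = 5.89 × 10^-4
x ≈ √(Ka·C₀) = √(5.89 × 10^-4 × 1.1) = 2.55 × 10^-2 M
Fraction ionized = 2.55 × 10^-2 / 1.1 = 0.0232 → 2.3%

2.3%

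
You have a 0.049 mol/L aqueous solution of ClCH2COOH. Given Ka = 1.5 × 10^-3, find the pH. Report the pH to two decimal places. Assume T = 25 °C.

ClCH2COOH ⇌ ClCH2COO- + H+
Ka = x²/(0.049 − x) = 1.5 × 10^-3
The 5% rule fails; solving x² + Ka·x − Ka·C₀ = 0 exactly:
x = (−Ka + √(Ka² + 4·Ka·C₀))/2 = 7.86 × 10^-3 M
pH = −log(7.86 × 10^-3) = 2.10

pH = 2.10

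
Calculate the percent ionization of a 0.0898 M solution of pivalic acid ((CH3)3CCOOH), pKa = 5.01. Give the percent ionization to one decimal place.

(CH3)3CCOOH ⇌ (CH3)3CCOO- + H+; let x = [H+] at equilibrium.
Ka = 10^(−5.01) = 9.77 × 10^-6
x ≈ √(Ka·C₀) = √(9.77 × 10^-6 × 0.0898) = 9.37 × 10^-4 M
% ionization = x/C₀ × 100% = 9.37 × 10^-4/0.0898 × 100% = 1.0%

1.0%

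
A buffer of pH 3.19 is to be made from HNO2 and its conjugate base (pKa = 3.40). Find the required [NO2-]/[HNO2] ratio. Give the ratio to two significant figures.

pH = pKa + log(r) ⇒ log(r) = 3.19 − 3.40 = -0.21
r = [NO2-]/[HNO2] = 10^(-0.21) = 0.617

ratio = 0.62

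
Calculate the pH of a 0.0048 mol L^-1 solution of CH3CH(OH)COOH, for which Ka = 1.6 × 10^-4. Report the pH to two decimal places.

pH = 3.10

CH3CH(OH)COOH ⇌ CH3CH(OH)COO- + H+
Let x = [H+] at equilibrium. Ka = x²/(0.0048 − x).
x is not negligible relative to C₀; solve x² + 0.00016·x − 7.68e-07 = 0.
x = (−Ka + √(Ka² + 4·Ka·C₀))/2 = 8.00 × 10^-4 M
pH = −log(8.00 × 10^-4) = 3.10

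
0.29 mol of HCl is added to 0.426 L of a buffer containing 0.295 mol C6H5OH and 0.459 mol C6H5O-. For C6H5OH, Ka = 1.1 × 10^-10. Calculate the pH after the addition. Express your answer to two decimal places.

After neutralization: n(C6H5OH) = 0.585 mol, n(C6H5O-) = 0.169 mol.
pKa = −log(1.1 × 10^-10) = 9.959
pH = pKa + log([A⁻]/[HA]) = 9.959 + log(0.169/0.585) = 9.959 -0.539

pH = 9.42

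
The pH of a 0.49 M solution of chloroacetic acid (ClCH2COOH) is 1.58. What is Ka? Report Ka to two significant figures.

Ka = 1.5 × 10^-3

[H+] = 10^(-1.58) = 2.63 × 10^-2 M
At equilibrium [HA] = 0.49 − 2.63 × 10^-2 = 4.64 × 10^-1 M
Ka = [H+][A-]/[HA] = (2.63 × 10^-2)² / 4.64 × 10^-1 = 1.5 × 10^-3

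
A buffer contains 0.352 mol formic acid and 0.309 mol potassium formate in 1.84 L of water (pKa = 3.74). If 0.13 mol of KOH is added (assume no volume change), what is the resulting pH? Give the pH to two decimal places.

pH = 4.04

After neutralization: n(HCOOH) = 0.222 mol, n(HCOO-) = 0.439 mol.
pH = pKa + log(n_HCOO-/n_HCOOH) = 3.74 + log(0.439/0.222) = 3.74 + (+0.296)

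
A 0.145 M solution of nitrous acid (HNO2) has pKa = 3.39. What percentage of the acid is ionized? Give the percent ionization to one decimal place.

HNO2 ⇌ NO2- + H+; let x = [H+] at equilibrium.
Ka = 10^(−3.39) = 4.07 × 10^-4
Ka = x²/(C₀ − x); solving the quadratic gives x = 7.48 × 10^-3 M.
Fraction ionized = 7.48 × 10^-3 / 0.145 = 0.0516 → 5.2%

5.2%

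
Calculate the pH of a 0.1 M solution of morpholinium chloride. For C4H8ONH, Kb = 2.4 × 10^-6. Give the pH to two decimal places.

pH = 4.69

C4H8ONH2+ is the conjugate acid of the weak base C4H8ONH.
Ka = Kw/Kb = 1.0×10^-14 / 2.4 × 10^-6 = 4.17 × 10^-9
Let x = [H+] at equilibrium. Ka = x²/(0.1 − x).
Neglecting x in the denominator: x = √(4.17 × 10^-9 × 0.1) = 2.04 × 10^-5 M
Check: 0.02% ionized — well under 5%, approximation valid.
pH = −log[H+] = −log(2.04 × 10^-5) = 4.69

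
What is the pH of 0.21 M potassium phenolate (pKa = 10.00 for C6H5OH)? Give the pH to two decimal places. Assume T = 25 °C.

pH = 11.66

C6H5O- is the conjugate base of the weak acid C6H5OH.
Ka = 10^(−10.00) = 1.00 × 10^-10
Kb = Kw/Ka = 1.0×10^-14 / 1.00 × 10^-10 = 1.00 × 10^-4
Let x = [OH-] at equilibrium. Kb = x²/(0.21 − x).
Assume x ≪ 0.21: x ≈ √(1.00 × 10^-4 × 0.21) = 4.58 × 10^-3 M
pOH = 2.34, so pH = 14.00 − pOH = 11.66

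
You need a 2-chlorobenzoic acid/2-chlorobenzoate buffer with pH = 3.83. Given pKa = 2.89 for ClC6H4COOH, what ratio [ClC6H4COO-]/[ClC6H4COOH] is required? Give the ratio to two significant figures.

pH = pKa + log(r) ⇒ log(r) = 3.83 − 2.89 = +0.94
r = [ClC6H4COO-]/[ClC6H4COOH] = 10^(+0.94) = 8.71

ratio = 8.7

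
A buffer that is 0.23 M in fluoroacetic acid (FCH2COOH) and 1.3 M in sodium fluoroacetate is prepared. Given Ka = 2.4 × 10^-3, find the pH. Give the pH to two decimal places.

pH = 3.37

pKa = −log(2.4 × 10^-3) = 2.620
pH = pKa + log([A⁻]/[HA]) = 2.620 + log(1.3/0.23)
pH = 2.620 + (+0.752) = 3.37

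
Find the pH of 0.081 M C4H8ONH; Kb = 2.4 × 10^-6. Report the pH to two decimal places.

C4H8ONH + H2O ⇌ C4H8ONH2+ + OH-
Kb = x²/(0.081 − x) = 2.4 × 10^-6
Neglecting x in the denominator: x = √(2.4 × 10^-6 × 0.081) = 4.41 × 10^-4 M
(x/C₀ = 0.54% < 5%, so the approximation holds.)
pOH = 3.36, so pH = 14.00 − pOH = 10.64

pH = 10.64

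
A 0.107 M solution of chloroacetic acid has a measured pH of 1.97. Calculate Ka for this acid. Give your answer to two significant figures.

[H+] = 10^(-1.97) = 1.07 × 10^-2 M
At equilibrium [HA] = 0.107 − 1.07 × 10^-2 = 9.63 × 10^-2 M
Ka = [H+][A-]/[HA] = (1.07 × 10^-2)² / 9.63 × 10^-2 = 1.2 × 10^-3

Ka = 1.2 × 10^-3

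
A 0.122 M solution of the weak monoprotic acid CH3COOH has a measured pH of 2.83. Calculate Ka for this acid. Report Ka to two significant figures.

[H+] = 10^(-2.83) = 1.48 × 10^-3 M
At equilibrium [HA] = 0.122 − 1.48 × 10^-3 = 1.21 × 10^-1 M
Ka = [H+][A-]/[HA] = (1.48 × 10^-3)² / 1.21 × 10^-1 = 1.8 × 10^-5

Ka = 1.8 × 10^-5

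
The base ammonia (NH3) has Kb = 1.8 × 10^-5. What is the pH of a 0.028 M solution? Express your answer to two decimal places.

NH3 + H2O ⇌ NH4+ + OH-
Kb = x²/(0.028 − x) = 1.8 × 10^-5
Neglecting x in the denominator: x = √(1.8 × 10^-5 × 0.028) = 7.10 × 10^-4 M
Check: 2.5% ionized — well under 5%, approximation valid.
pOH = −log(7.10 × 10^-4) = 3.15; pH = 14.00 − 3.15 = 10.85

pH = 10.85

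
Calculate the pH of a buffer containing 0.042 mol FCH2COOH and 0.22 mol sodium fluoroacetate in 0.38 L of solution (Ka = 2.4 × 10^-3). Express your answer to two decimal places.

pH = 3.34

pKa = −log(2.4 × 10^-3) = 2.620
pH = pKa + log([A⁻]/[HA]) = 2.620 + log(0.22/0.042)
pH = 2.620 + (+0.719) = 3.34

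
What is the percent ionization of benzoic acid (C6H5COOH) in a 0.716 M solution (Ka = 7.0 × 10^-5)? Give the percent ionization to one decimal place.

1.0%

C6H5COOH ⇌ C6H5COO- + H+; let x = [H+] at equilibrium.
x ≈ √(Ka·C₀) = √(7.0 × 10^-5 × 0.716) = 7.08 × 10^-3 M
% ionization = x/C₀ × 100% = 7.08 × 10^-3/0.716 × 100% = 1.0%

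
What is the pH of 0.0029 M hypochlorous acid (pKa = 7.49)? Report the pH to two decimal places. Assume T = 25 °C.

HOCl ⇌ OCl- + H+
Ka = 10^(−7.49) = 3.24 × 10^-8
From the ICE table, Ka = x²/(0.0029 − x) = 3.24 × 10^-8.
Neglecting x in the denominator: x = √(3.24 × 10^-8 × 0.0029) = 9.69 × 10^-6 M
pH = −log[H+] = −log(9.69 × 10^-6) = 5.01

pH = 5.01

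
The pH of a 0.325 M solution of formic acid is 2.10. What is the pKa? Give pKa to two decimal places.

[H+] = 10^(-2.10) = 7.94 × 10^-3 M
At equilibrium [HA] = 0.325 − 7.94 × 10^-3 = 3.17 × 10^-1 M
Ka = [H+][A-]/[HA] = (7.94 × 10^-3)² / 3.17 × 10^-1 = 1.99 × 10^-4
pKa = -log(1.99 × 10^-4) = 3.70

pKa = 3.70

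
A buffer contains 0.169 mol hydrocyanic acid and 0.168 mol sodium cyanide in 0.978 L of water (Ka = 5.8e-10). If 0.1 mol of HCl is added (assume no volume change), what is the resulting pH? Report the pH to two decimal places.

pH = 8.64

Added H+ converts CN- to HCN: HCN → 0.269 mol, CN- → 0.068 mol.
pKa = −log(5.8 × 10^-10) = 9.237
pH = pKa + log(n_CN-/n_HCN) = 9.237 + log(0.068/0.269) = 9.237 + (-0.597)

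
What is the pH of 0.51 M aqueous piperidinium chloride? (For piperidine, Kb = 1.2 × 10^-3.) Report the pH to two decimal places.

pH = 5.69

C5H10NH2+ is the conjugate acid of the weak base C5H10NH.
Ka = Kw/Kb = 1.0×10^-14 / 1.2 × 10^-3 = 8.33 × 10^-12
Ka = x²/(0.51 − x) = 8.33 × 10^-12
Since Ka ≪ C₀, x ≈ √(Ka·C₀) = 2.06 × 10^-6 M.
(x/C₀ = 0.0004% < 5%, so the approximation holds.)
pH = −log(2.06 × 10^-6) = 5.69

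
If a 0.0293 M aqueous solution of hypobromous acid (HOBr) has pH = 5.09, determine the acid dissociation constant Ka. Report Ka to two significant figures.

Ka = 2.3 × 10^-9

[H+] = 10^(-5.09) = 8.13 × 10^-6 M
At equilibrium [HA] = 0.0293 − 8.13 × 10^-6 = 2.93 × 10^-2 M
Ka = [H+][A-]/[HA] = (8.13 × 10^-6)² / 2.93 × 10^-2 = 2.3 × 10^-9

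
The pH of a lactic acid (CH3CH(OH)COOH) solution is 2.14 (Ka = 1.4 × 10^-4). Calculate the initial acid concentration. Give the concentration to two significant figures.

C₀ = 3.8 × 10^-1 M

[H+] = 10^(-2.14) = 7.24 × 10^-3 M = x
Ka = x²/(C₀ − x) ⇒ C₀ = x + x²/Ka
C₀ = 7.24 × 10^-3 + (7.24 × 10^-3)²/(1.4 × 10^-4) = 3.82 × 10^-1 M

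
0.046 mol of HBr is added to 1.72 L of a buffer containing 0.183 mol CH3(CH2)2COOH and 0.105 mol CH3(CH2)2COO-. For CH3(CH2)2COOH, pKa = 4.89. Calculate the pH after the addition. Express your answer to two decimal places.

After neutralization: n(CH3(CH2)2COOH) = 0.229 mol, n(CH3(CH2)2COO-) = 0.059 mol.
Henderson–Hasselbalch with mole ratio 0.059/0.229: pH = 4.89 + (-0.589)

pH = 4.30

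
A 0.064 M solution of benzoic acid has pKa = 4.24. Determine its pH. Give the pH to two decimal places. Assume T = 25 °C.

pH = 2.72

C6H5COOH ⇌ C6H5COO- + H+
Ka = 10^(−4.24) = 5.75 × 10^-5
Ka = x²/(0.064 − x) = 5.75 × 10^-5
Assume x ≪ 0.064: x ≈ √(5.75 × 10^-5 × 0.064) = 1.92 × 10^-3 M
(x/C₀ = 3% < 5%, so the approximation holds.)
pH = −log(1.92 × 10^-3) = 2.72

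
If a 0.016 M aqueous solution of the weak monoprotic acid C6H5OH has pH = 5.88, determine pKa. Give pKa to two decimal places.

[H+] = 10^(-5.88) = 1.32 × 10^-6 M
At equilibrium [HA] = 0.016 − 1.32 × 10^-6 = 1.60 × 10^-2 M
Ka = [H+][A-]/[HA] = (1.32 × 10^-6)² / 1.60 × 10^-2 = 1.09 × 10^-10
pKa = -log(1.09 × 10^-10) = 9.96

pKa = 9.96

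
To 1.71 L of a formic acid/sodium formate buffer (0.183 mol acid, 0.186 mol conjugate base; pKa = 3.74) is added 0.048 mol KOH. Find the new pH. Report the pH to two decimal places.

OH- converts HCOOH to HCOO-: HCOOH → 0.135 mol, HCOO- → 0.234 mol.
Henderson–Hasselbalch with mole ratio 0.234/0.135: pH = 3.74 + (+0.239)

pH = 3.98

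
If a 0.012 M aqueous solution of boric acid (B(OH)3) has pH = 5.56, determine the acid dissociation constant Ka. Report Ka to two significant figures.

Ka = 6.3 × 10^-10

[H+] = 10^(-5.56) = 2.75 × 10^-6 M
At equilibrium [HA] = 0.012 − 2.75 × 10^-6 = 1.20 × 10^-2 M
Ka = [H+][A-]/[HA] = (2.75 × 10^-6)² / 1.20 × 10^-2 = 6.3 × 10^-10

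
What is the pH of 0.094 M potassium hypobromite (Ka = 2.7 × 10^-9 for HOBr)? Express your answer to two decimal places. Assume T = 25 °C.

pH = 10.77

OBr- is the conjugate base of the weak acid HOBr.
Kb = Kw/Ka = 1.0×10^-14 / 2.7 × 10^-9 = 3.70 × 10^-6
Kb = x²/(0.094 − x) = 3.70 × 10^-6
Neglecting x in the denominator: x = √(3.70 × 10^-6 × 0.094) = 5.90 × 10^-4 M
(x/C₀ = 0.63% < 5%, so the approximation holds.)
pOH = 3.23, so pH = 14.00 − pOH = 10.77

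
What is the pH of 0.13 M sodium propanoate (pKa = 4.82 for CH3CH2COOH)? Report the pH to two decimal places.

pH = 8.97

CH3CH2COO- is the conjugate base of the weak acid CH3CH2COOH.
Ka = 10^(−4.82) = 1.51 × 10^-5
Kb = Kw/Ka = 1.0×10^-14 / 1.51 × 10^-5 = 6.62 × 10^-10
From the ICE table, Kb = x²/(0.13 − x) = 6.62 × 10^-10.
Assume x ≪ 0.13: x ≈ √(6.62 × 10^-10 × 0.13) = 9.28 × 10^-6 M
(x/C₀ = 0.0071% < 5%, so the approximation holds.)
pOH = 5.03, so pH = 14.00 − pOH = 8.97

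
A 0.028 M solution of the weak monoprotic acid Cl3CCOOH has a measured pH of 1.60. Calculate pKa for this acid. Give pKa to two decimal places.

pKa = 0.66

[H+] = 10^(-1.60) = 2.51 × 10^-2 M
At equilibrium [HA] = 0.028 − 2.51 × 10^-2 = 2.90 × 10^-3 M
Ka = [H+][A-]/[HA] = (2.51 × 10^-2)² / 2.90 × 10^-3 = 2.17 × 10^-1
pKa = -log(2.17 × 10^-1) = 0.66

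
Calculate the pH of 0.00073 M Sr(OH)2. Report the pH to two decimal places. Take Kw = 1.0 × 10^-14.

pH = 11.16

Sr(OH)2 is a strong base (each formula unit releases 2 OH-); [OH-] = 0.00146 M.
pOH = -log(0.00146) = 2.84
pH = 14.00 - 2.84 = 11.16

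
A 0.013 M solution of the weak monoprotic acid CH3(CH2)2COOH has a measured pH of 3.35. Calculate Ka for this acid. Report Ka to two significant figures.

Ka = 1.6 × 10^-5

[H+] = 10^(-3.35) = 4.47 × 10^-4 M
At equilibrium [HA] = 0.013 − 4.47 × 10^-4 = 1.26 × 10^-2 M
Ka = [H+][A-]/[HA] = (4.47 × 10^-4)² / 1.26 × 10^-2 = 1.6 × 10^-5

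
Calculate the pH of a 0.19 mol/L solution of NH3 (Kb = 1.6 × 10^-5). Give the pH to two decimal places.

pH = 11.24

NH3 + H2O ⇌ NH4+ + OH-
From the ICE table, Kb = x²/(0.19 − x) = 1.6 × 10^-5.
Since Kb ≪ C₀, x ≈ √(Kb·C₀) = 1.74 × 10^-3 M.
pOH = −log(1.74 × 10^-3) = 2.76; pH = 14.00 − 2.76 = 11.24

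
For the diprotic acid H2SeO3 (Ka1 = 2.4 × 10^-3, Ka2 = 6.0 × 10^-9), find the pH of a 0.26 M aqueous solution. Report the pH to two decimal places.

pH = 1.62

Since Ka1 ≫ Ka2, the first ionization dominates [H+].
Ka1 = x²/(0.26 − x) = 2.4 × 10^-3
Solving the quadratic: x = (−Ka1 + √(Ka1² + 4·Ka1·C₀))/2 = 2.38 × 10^-2 M
pH = −log(2.38 × 10^-2) = 1.62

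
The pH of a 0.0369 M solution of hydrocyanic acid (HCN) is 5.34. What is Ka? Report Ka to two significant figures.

[H+] = 10^(-5.34) = 4.57 × 10^-6 M
At equilibrium [HA] = 0.0369 − 4.57 × 10^-6 = 3.69 × 10^-2 M
Ka = [H+][A-]/[HA] = (4.57 × 10^-6)² / 3.69 × 10^-2 = 5.7 × 10^-10

Ka = 5.7 × 10^-10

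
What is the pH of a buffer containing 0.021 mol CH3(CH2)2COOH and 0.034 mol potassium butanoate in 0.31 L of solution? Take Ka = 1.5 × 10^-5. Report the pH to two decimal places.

pKa = −log(1.5 × 10^-5) = 4.824
pH = pKa + log([A⁻]/[HA]) = 4.824 + log(0.034/0.021)
pH = 4.824 + (+0.209) = 5.03

pH = 5.03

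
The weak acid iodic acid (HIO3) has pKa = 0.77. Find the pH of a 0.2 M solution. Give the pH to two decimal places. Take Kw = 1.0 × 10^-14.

HIO3 ⇌ IO3- + H+
Ka = 10^(−0.77) = 1.70 × 10^-1
Ka = [H+]²/(0.2 − [H+]) = 1.70 × 10^-1
[H+] is not negligible relative to C₀; solve [H+]² + 0.17·[H+] − 0.034 = 0.
[H+] = [−0.17 + √(0.17² + 0.136)]/2 = 1.18 × 10^-1 M
pH = −log[H+] = −log(1.18 × 10^-1) = 0.93

pH = 0.93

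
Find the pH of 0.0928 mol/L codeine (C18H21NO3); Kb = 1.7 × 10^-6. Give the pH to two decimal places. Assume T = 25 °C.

C18H21NO3 + H2O ⇌ C18H22NO3+ + OH-
Kb = [OH-]²/(0.0928 − [OH-]) = 1.7 × 10^-6
Assume [OH-] ≪ 0.0928: [OH-] ≈ √(1.7 × 10^-6 × 0.0928) = 3.97 × 10^-4 M
([OH-]/C₀ = 0.43% < 5%, so the approximation holds.)
pOH = 3.40, so pH = 14.00 − pOH = 10.60

pH = 10.60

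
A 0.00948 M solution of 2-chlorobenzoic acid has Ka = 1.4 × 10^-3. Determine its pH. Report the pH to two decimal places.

pH = 2.52

ClC6H4COOH ⇌ ClC6H4COO- + H+
Ka = [H+]²/(0.00948 − [H+]) = 1.4 × 10^-3
The 5% rule fails; solving [H+]² + Ka·[H+] − Ka·C₀ = 0 exactly:
[H+] = [−0.0014 + √(0.0014² + 5.31e-05)]/2 = 3.01 × 10^-3 M
pH = −log[H+] = −log(3.01 × 10^-3) = 2.52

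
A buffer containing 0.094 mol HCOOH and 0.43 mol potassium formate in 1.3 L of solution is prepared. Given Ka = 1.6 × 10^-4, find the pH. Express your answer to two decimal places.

pH = 4.46

pKa = −log(1.6 × 10^-4) = 3.796
Using pH = pKa + log([base]/[acid]) with [base]/[acid] = 0.43/0.094:
pH = 3.796 + (+0.660) = 4.46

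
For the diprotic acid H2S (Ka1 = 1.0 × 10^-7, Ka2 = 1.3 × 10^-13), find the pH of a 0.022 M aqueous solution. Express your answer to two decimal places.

Since Ka1 ≫ Ka2, the first ionization dominates [H+].
Ka1 = x²/(0.022 − x) = 1.0 × 10^-7
x ≈ √(1.0 × 10^-7 × 0.022) = 4.69 × 10^-5 M
pH = −log(4.69 × 10^-5) = 4.33

pH = 4.33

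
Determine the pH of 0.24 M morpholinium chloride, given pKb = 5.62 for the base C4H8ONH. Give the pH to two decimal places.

pH = 4.50

C4H8ONH2+ is the conjugate acid of the weak base C4H8ONH.
Kb = 10^(−5.62) = 2.40 × 10^-6
Ka = Kw/Kb = 1.0×10^-14 / 2.40 × 10^-6 = 4.17 × 10^-9
Let x = [H+] at equilibrium. Ka = x²/(0.24 − x).
Neglecting x in the denominator: x = √(4.17 × 10^-9 × 0.24) = 3.16 × 10^-5 M
pH = −log(3.16 × 10^-5) = 4.50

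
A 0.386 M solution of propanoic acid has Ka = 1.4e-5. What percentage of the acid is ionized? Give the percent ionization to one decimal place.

0.6%

CH3CH2COOH ⇌ CH3CH2COO- + H+; let x = [H+] at equilibrium.
x ≈ √(Ka·C₀) = √(1.4 × 10^-5 × 0.386) = 2.32 × 10^-3 M
Fraction ionized = 2.32 × 10^-3 / 0.386 = 0.0060 → 0.6%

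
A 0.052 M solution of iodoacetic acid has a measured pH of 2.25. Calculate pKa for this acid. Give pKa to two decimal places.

[H+] = 10^(-2.25) = 5.62 × 10^-3 M
At equilibrium [HA] = 0.052 − 5.62 × 10^-3 = 4.64 × 10^-2 M
Ka = [H+][A-]/[HA] = (5.62 × 10^-3)² / 4.64 × 10^-2 = 6.81 × 10^-4
pKa = -log(6.81 × 10^-4) = 3.17

pKa = 3.17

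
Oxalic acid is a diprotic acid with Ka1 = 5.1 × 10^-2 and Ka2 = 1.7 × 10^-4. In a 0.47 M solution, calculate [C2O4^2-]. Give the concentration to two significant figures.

1.7 × 10^-4 M

First ionization gives [H+] ≈ [HC2O4-] = 1.31 × 10^-1 M.
Second step: Ka2 = [H+][C2O4^2-]/[HC2O4-] ≈ [C2O4^2-] (since [H+] ≈ [HC2O4-]).
So [C2O4^2-] ≈ Ka2.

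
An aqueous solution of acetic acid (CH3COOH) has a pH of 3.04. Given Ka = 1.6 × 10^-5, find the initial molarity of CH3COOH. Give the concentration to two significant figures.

C₀ = 5.3 × 10^-2 M

[H+] = 10^(-3.04) = 9.12 × 10^-4 M = x
Ka = x²/(C₀ − x) ⇒ C₀ = x + x²/Ka
C₀ = 9.12 × 10^-4 + (9.12 × 10^-4)²/(1.6 × 10^-5) = 5.29 × 10^-2 M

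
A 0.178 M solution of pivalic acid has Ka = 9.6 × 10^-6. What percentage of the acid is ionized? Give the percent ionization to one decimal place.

0.7%

(CH3)3CCOOH ⇌ (CH3)3CCOO- + H+; let x = [H+] at equilibrium.
x ≈ √(Ka·C₀) = √(9.6 × 10^-6 × 0.178) = 1.31 × 10^-3 M
Fraction ionized = 1.31 × 10^-3 / 0.178 = 0.0074 → 0.7%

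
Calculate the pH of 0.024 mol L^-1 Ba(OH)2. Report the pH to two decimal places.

pH = 12.68

Ba(OH)2 is a strong base (each formula unit releases 2 OH-); [OH-] = 0.048 M.
pOH = -log(0.048) = 1.32
pH = 14.00 - 1.32 = 12.68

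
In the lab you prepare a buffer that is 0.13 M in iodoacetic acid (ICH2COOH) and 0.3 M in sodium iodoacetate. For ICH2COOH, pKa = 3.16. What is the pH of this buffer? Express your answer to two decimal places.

Henderson–Hasselbalch: pH = pKa + log([ICH2COO-]/[ICH2COOH]) = 3.16 + log(0.3/0.13)
pH = 3.16 + (+0.363) = 3.52

pH = 3.52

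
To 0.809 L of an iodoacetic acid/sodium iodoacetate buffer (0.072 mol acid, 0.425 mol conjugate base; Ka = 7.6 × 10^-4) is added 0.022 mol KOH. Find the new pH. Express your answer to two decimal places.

OH- converts ICH2COOH to ICH2COO-: ICH2COOH → 0.05 mol, ICH2COO- → 0.447 mol.
pKa = −log(7.6 × 10^-4) = 3.119
Henderson–Hasselbalch with mole ratio 0.447/0.05: pH = 3.119 + (+0.951)

pH = 4.07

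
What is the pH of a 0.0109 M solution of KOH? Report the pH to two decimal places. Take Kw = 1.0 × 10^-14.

KOH is a strong base; [OH-] = 0.0109 M.
pOH = -log(0.0109) = 1.96
pH = 14.00 - 1.96 = 12.04

pH = 12.04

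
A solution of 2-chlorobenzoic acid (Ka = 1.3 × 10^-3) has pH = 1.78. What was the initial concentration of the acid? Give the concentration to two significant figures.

[H+] = 10^(-1.78) = 1.66 × 10^-2 M = x
Ka = x²/(C₀ − x) ⇒ C₀ = x + x²/Ka
C₀ = 1.66 × 10^-2 + (1.66 × 10^-2)²/(1.3 × 10^-3) = 2.29 × 10^-1 M

C₀ = 2.3 × 10^-1 M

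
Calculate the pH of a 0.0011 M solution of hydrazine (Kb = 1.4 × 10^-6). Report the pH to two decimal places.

N2H4 + H2O ⇌ N2H5+ + OH-
From the ICE table, Kb = x²/(0.0011 − x) = 1.4 × 10^-6.
Since Kb ≪ C₀, x ≈ √(Kb·C₀) = 3.92 × 10^-5 M.
Check: 3.6% ionized — well under 5%, approximation valid.
pOH = −log(3.92 × 10^-5) = 4.41; pH = 14.00 − 4.41 = 9.59

pH = 9.59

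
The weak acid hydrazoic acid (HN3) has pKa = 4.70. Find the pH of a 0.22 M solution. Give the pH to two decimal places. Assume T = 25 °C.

HN3 ⇌ N3- + H+
Ka = 10^(−4.70) = 2.00 × 10^-5
Let x = [H+] at equilibrium. Ka = x²/(0.22 − x).
Since Ka ≪ C₀, x ≈ √(Ka·C₀) = 2.10 × 10^-3 M.
pH = −log[H+] = −log(2.10 × 10^-3) = 2.68

pH = 2.68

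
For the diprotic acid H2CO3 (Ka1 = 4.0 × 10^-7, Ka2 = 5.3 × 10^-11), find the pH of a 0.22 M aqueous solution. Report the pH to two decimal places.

pH = 3.53

Since Ka1 ≫ Ka2, the first ionization dominates [H+].
Ka1 = x²/(0.22 − x) = 4.0 × 10^-7
x ≈ √(4.0 × 10^-7 × 0.22) = 2.97 × 10^-4 M
pH = −log(2.97 × 10^-4) = 3.53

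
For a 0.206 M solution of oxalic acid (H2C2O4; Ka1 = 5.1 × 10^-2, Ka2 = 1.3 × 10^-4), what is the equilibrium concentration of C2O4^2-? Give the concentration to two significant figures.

First ionization gives [H+] ≈ [HC2O4-] = 8.01 × 10^-2 M.
Second step: Ka2 = [H+][C2O4^2-]/[HC2O4-] ≈ [C2O4^2-] (since [H+] ≈ [HC2O4-]).
So [C2O4^2-] ≈ Ka2.

1.3 × 10^-4 M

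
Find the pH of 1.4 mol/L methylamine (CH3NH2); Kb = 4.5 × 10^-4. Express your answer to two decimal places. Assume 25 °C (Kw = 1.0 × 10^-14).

pH = 12.40

CH3NH2 + H2O ⇌ CH3NH3+ + OH-
Kb = x²/(1.4 − x) = 4.5 × 10^-4
Neglecting x in the denominator: x = √(4.5 × 10^-4 × 1.4) = 2.51 × 10^-2 M
pOH = −log(2.51 × 10^-2) = 1.60; pH = 14.00 − 1.60 = 12.40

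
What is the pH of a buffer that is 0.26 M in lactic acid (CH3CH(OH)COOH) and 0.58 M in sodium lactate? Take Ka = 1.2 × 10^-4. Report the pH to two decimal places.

pKa = −log(1.2 × 10^-4) = 3.921
Using pH = pKa + log([base]/[acid]) with [base]/[acid] = 0.58/0.26:
pH = 3.921 + (+0.348) = 4.27

pH = 4.27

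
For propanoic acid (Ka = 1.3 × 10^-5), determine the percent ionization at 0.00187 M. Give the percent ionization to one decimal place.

CH3CH2COOH ⇌ CH3CH2COO- + H+; let x = [H+] at equilibrium.
Ka = x²/(C₀ − x); solving the quadratic gives x = 1.50 × 10^-4 M.
% ionization = x/C₀ × 100% = 1.50 × 10^-4/0.00187 × 100% = 8.0%

8.0%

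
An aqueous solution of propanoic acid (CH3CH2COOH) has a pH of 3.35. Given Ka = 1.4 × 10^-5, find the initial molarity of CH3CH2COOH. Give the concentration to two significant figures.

C₀ = 1.5 × 10^-2 M

[H+] = 10^(-3.35) = 4.47 × 10^-4 M = x
Ka = x²/(C₀ − x) ⇒ C₀ = x + x²/Ka
C₀ = 4.47 × 10^-4 + (4.47 × 10^-4)²/(1.4 × 10^-5) = 1.47 × 10^-2 M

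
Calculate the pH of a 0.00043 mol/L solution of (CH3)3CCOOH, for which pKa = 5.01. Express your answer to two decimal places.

pH = 4.22

(CH3)3CCOOH ⇌ (CH3)3CCOO- + H+
Ka = 10^(−5.01) = 9.77 × 10^-6
Ka = [H+]²/(0.00043 − [H+]) = 9.77 × 10^-6
The 5% rule fails; solving [H+]² + Ka·[H+] − Ka·C₀ = 0 exactly:
[H+] = [−9.77e-06 + √(9.77e-06² + 1.68e-08)]/2 = 6.01 × 10^-5 M
pH = −log(6.01 × 10^-5) = 4.22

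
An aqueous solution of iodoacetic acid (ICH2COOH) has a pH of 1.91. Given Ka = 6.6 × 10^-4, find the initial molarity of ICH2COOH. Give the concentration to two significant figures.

[H+] = 10^(-1.91) = 1.23 × 10^-2 M = x
Ka = x²/(C₀ − x) ⇒ C₀ = x + x²/Ka
C₀ = 1.23 × 10^-2 + (1.23 × 10^-2)²/(6.6 × 10^-4) = 2.42 × 10^-1 M

C₀ = 2.4 × 10^-1 M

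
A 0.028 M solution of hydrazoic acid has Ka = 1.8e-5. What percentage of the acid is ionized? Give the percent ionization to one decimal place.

2.5%

HN3 ⇌ N3- + H+; let x = [H+] at equilibrium.
x ≈ √(Ka·C₀) = √(1.8 × 10^-5 × 0.028) = 7.10 × 10^-4 M
Fraction ionized = 7.10 × 10^-4 / 0.028 = 0.0254 → 2.5%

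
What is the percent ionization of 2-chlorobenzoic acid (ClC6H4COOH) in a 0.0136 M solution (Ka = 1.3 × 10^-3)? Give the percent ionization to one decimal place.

26.5%

ClC6H4COOH ⇌ ClC6H4COO- + H+; let x = [H+] at equilibrium.
Solve x² + 0.0013x − 1.77e-05 = 0 → x = 3.60 × 10^-3 M
Fraction ionized = 3.60 × 10^-3 / 0.0136 = 0.2647 → 26.5%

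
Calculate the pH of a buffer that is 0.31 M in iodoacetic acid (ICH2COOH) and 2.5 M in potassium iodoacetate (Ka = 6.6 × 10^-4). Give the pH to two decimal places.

pKa = −log(6.6 × 10^-4) = 3.180
pH = pKa + log([A⁻]/[HA]) = 3.180 + log(2.5/0.31)
pH = 3.180 + (+0.907) = 4.09

pH = 4.09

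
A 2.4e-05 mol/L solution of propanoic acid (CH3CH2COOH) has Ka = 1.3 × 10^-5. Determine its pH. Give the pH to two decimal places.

CH3CH2COOH ⇌ CH3CH2COO- + H+
Ka = x²/(2.4e-05 − x) = 1.3 × 10^-5
Here C₀/Ka ≈ 1.85, so the small-x approximation fails. Use the quadratic:
x = [−1.3e-05 + √(1.3e-05² + 1.25e-09)]/2 = 1.23 × 10^-5 M
pH = −log(1.23 × 10^-5) = 4.91

pH = 4.91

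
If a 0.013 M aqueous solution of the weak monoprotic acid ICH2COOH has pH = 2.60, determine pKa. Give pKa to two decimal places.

[H+] = 10^(-2.60) = 2.51 × 10^-3 M
At equilibrium [HA] = 0.013 − 2.51 × 10^-3 = 1.05 × 10^-2 M
Ka = [H+][A-]/[HA] = (2.51 × 10^-3)² / 1.05 × 10^-2 = 6.00 × 10^-4
pKa = -log(6.00 × 10^-4) = 3.22

pKa = 3.22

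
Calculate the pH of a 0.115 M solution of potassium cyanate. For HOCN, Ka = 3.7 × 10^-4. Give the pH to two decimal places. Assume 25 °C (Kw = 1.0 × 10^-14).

OCN- is the conjugate base of the weak acid HOCN.
Kb = Kw/Ka = 1.0×10^-14 / 3.7 × 10^-4 = 2.70 × 10^-11
From the ICE table, Kb = x²/(0.115 − x) = 2.70 × 10^-11.
Since Kb ≪ C₀, x ≈ √(Kb·C₀) = 1.76 × 10^-6 M.
pOH = 5.75, so pH = 14.00 − pOH = 8.25

pH = 8.25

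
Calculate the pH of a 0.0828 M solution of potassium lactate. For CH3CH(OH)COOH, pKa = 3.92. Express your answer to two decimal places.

CH3CH(OH)COO- is the conjugate base of the weak acid CH3CH(OH)COOH.
Ka = 10^(−3.92) = 1.20 × 10^-4
Kb = Kw/Ka = 1.0×10^-14 / 1.20 × 10^-4 = 8.33 × 10^-11
Kb = [OH-]²/(0.0828 − [OH-]) = 8.33 × 10^-11
Since Kb ≪ C₀, [OH-] ≈ √(Kb·C₀) = 2.63 × 10^-6 M.
([OH-]/C₀ = 0.0032% < 5%, so the approximation holds.)
pOH = 5.58, so pH = 14.00 − pOH = 8.42

pH = 8.42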